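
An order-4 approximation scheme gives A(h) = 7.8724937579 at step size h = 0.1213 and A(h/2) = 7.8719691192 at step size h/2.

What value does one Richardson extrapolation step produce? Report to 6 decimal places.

r = 4: numerator weight 16, denominator 15.
Numerator 16*A(h/2) − A(h) = 16*7.8719691192 − 7.8724937579 = 118.0790121493
Denominator 16 − 1 = 15.
Extrapolated: 118.0790121493 / 15 = 7.8719341433

7.871934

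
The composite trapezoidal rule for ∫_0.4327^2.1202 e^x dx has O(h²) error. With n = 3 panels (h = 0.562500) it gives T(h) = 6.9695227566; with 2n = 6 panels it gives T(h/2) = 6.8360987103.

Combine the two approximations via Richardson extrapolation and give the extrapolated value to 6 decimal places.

With r = 2 the leading error scales as h^2, so the weight is 2^2 = 4.
Difference of the inputs: 6.8360987103 − 6.9695227566 = -0.1334240463
Divide by 2^2 − 1 = 3: (-0.1334240463)/3 = -0.0444746821
R = A(h/2) + (A(h/2) − A(h))/3 = 6.8360987103 − 0.0444746821 = 6.7916240282

6.791624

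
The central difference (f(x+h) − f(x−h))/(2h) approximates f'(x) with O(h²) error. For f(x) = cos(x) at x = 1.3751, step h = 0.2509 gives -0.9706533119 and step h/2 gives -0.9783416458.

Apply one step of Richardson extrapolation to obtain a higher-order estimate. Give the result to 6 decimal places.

-0.980904

r = 2: numerator weight 4, denominator 3.
Weighted: (-3.9133665832) − (-0.9706533119) = -2.9427132713
Denominator 4 − 1 = 3.
(-2.9427132713) ÷ 3 = -0.9809044238
Correction |R − A(h/2)| = 2.563e-03; gap |A(h/2) − A(h)| = 7.688e-03.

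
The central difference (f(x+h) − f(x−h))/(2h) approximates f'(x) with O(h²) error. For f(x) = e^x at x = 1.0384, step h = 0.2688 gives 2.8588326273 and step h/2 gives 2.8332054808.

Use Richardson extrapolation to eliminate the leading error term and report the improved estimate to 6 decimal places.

2.824663

The method has order 2: 2^2 = 4.
Numerator 4×A(h/2) − A(h) = 4×2.8332054808 − 2.8588326273 = 8.4739892959
R = 8.4739892959/3 = 2.8246630986
Gap between inputs: 2.563e-02; correction applied: −0.0085423822.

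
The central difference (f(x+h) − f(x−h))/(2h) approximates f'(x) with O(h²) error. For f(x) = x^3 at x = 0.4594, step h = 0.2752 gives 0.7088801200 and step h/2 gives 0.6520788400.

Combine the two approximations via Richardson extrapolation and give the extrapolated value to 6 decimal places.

0.633145

r = 2, so 2^r = 4.
2^2·A(h/2) = 2.6083153600; minus A(h) gives 1.8994352400.
Divide by 2^2 − 1 = 3.
Result: 0.6331450800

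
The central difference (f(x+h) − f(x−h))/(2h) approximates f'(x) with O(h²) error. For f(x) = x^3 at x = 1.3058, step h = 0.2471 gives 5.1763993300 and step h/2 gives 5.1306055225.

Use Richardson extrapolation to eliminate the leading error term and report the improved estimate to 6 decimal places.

5.115341

Error is O(h^2); halving h shrinks it by 2^2 = 4.
2^2*A(h/2) = 20.5224220900; minus A(h) gives 15.3460227600.
R = 15.3460227600/3 = 5.1153409200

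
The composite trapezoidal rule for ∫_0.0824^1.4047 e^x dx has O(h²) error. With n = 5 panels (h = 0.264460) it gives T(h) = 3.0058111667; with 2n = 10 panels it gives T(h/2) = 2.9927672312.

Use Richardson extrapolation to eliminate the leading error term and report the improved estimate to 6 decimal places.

The method has order 2: 2^2 = 4.
4*2.9927672312 = 11.9710689248; subtract 3.0058111667 → 8.9652577581
Divide by 2^2 − 1 = 3.
(4*2.9927672312 − 3.0058111667)/(4 − 1) = 2.9884192527

2.988419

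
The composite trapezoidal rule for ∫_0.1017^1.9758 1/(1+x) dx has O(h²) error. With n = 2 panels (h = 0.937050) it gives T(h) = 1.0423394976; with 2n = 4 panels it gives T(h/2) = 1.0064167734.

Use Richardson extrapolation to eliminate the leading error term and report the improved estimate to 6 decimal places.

r = 2, so 2^r = 4.
Numerator 4 × A(h/2) − A(h) = 4 × 1.0064167734 − 1.0423394976 = 2.9833275960
2.9833275960 ÷ 3 = 0.9944425320
Shift from A(h/2): −0.0119742414.

0.994443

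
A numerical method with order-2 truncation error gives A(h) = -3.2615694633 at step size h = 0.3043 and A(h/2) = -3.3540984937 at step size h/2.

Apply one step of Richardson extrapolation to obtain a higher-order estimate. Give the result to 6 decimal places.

-3.384942

r = 2: numerator weight 4, denominator 3.
2^2 × A(h/2) = -13.4163939748; minus A(h) gives -10.1548245115.
R = (-10.1548245115)/3 = -3.3849415038
Correction |R − A(h/2)| = 3.084e-02; gap |A(h/2) − A(h)| = 9.253e-02.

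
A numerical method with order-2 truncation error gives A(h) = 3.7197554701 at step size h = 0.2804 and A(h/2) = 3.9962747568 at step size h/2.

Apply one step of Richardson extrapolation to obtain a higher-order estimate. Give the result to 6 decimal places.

4.088448

Leading term ∝ h^2; use weight 4 = 2^2.
Difference of the inputs: 3.9962747568 − 3.7197554701 = 0.2765192867
Divide by 2^2 − 1 = 3: 0.2765192867/3 = 0.0921730956
R = 3.9962747568 + 0.0921730956 = 4.0884478524
Shift from A(h/2): +0.0921730956.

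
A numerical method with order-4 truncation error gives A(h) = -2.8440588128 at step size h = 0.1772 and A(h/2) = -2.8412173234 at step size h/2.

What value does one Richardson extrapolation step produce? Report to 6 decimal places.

With r = 4 the leading error scales as h^4, so the weight is 2^4 = 16.
Numerator 16 × A(h/2) − A(h) = 16 × (-2.8412173234) − (-2.8440588128) = -42.6154183616
Divide by 2^4 − 1 = 15.
Extrapolated: (-42.6154183616) / 15 = -2.8410278908
Gap between inputs: 2.841e-03; correction applied: +0.0001894326.

-2.841028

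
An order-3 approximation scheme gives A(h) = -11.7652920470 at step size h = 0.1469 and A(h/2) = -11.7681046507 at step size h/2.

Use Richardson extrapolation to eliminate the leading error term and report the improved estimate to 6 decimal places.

-11.768506

The method has order 3: 2^3 = 8.
8·(-11.7681046507) − (-11.7652920470) = -82.3795451586
Denominator 8 − 1 = 7.
Extrapolated: (-82.3795451586) / 7 = -11.7685064512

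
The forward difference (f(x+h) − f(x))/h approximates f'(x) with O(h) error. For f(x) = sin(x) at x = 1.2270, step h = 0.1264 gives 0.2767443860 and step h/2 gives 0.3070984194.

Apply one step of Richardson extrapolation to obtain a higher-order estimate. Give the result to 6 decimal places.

0.337452

Method order is 1; weight 2^1 = 2.
2·0.3070984194 = 0.6141968388; subtract 0.2767443860 → 0.3374524528
Denominator 2 − 1 = 1.
(2·0.3070984194 − 0.2767443860)/(2 − 1) = 0.3374524528
Shift from A(h/2): +0.0303540334.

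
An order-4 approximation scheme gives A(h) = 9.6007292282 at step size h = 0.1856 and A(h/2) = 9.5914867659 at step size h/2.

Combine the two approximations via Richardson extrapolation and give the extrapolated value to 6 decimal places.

9.590871

Leading term ∝ h^4; use weight 16 = 2^4.
16×9.5914867659 − 9.6007292282 = 143.8630590262
Divide by 2^4 − 1 = 15.
Result: 9.5908706017
Shift from A(h/2): −0.0006161642.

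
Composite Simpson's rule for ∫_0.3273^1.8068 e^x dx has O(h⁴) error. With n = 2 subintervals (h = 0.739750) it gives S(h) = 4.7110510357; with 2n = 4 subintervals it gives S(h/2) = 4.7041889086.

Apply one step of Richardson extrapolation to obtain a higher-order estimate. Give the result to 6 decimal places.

Error is O(h^4); halving h shrinks it by 2^4 = 16.
2^4*A(h/2) = 75.2670225376; minus A(h) gives 70.5559715019.
Divide by 2^4 − 1 = 15.
So the Richardson estimate is 4.7037314335.

4.703731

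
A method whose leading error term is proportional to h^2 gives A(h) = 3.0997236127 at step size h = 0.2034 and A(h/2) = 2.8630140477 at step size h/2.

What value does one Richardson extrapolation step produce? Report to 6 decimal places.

r = 2, so 2^r = 4.
Top: 4(2.8630140477) − (3.0997236127) = 8.3523325781
Divide by 2^2 − 1 = 3.
So the Richardson estimate is 2.7841108594.
Correction |R − A(h/2)| = 7.890e-02; gap |A(h/2) − A(h)| = 2.367e-01.

2.784111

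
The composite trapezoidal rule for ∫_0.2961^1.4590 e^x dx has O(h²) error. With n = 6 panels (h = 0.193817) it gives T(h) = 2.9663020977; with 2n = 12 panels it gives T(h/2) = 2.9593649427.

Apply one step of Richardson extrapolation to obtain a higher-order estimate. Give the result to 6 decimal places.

Error is O(h^2); halving h shrinks it by 2^2 = 4.
Top: 4(2.9593649427) − (2.9663020977) = 8.8711576731
R = 8.8711576731/3 = 2.9570525577

2.957053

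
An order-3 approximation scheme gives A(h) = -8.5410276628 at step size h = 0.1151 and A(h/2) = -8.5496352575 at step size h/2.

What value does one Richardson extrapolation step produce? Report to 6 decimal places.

-8.550865

r = 3, so 2^r = 8.
Difference of the inputs: -8.5496352575 − (-8.5410276628) = -0.0086075947
Correction (A(h/2) − A(h))/(8 − 1) = (-0.0086075947)/7 = -0.0012296564
R = A(h/2) + (A(h/2) − A(h))/7 = -8.5496352575 − 0.0012296564 = -8.5508649139
Gap between inputs: 8.608e-03; correction applied: −0.0012296564.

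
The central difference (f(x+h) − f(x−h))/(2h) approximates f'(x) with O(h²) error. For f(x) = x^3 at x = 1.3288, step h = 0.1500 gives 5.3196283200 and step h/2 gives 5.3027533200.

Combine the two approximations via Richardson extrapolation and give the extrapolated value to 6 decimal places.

5.297128

r = 2: numerator weight 4, denominator 3.
Top: 4(5.3027533200) − (5.3196283200) = 15.8913849600
Divide by 2^2 − 1 = 3.
R = 15.8913849600/3 = 5.2971283200
Shift from A(h/2): −0.0056250000.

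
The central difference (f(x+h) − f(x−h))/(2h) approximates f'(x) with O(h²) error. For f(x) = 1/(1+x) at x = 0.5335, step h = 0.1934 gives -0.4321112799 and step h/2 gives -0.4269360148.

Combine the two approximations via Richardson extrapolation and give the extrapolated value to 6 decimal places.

-0.425211

Method order is 2; weight 2^2 = 4.
A(h/2) − A(h) = -0.4269360148 − (-0.4321112799) = 0.0051752651
Correction (A(h/2) − A(h))/(4 − 1) = 0.0051752651/3 = 0.0017250884
R = -0.4269360148 + 0.0017250884 = -0.4252109264
Gap between inputs: 5.175e-03; correction applied: +0.0017250884.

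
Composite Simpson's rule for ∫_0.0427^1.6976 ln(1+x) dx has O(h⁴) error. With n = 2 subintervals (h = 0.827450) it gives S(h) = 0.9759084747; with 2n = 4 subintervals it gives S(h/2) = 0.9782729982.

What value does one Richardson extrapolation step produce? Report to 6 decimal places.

r = 4, so 2^r = 16.
Top: 16(0.9782729982) − (0.9759084747) = 14.6764594965
14.6764594965 ÷ 15 = 0.9784306331
Gap between inputs: 2.365e-03; correction applied: +0.0001576349.

0.978431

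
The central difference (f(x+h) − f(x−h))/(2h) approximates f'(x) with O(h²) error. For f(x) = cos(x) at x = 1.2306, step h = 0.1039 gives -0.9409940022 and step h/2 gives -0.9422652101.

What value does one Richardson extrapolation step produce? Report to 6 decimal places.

r = 2, so 2^r = 4.
4*(-0.9422652101) − (-0.9409940022) = -2.8280668382
Denominator 4 − 1 = 3.
Extrapolated: (-2.8280668382) / 3 = -0.9426889461

-0.942689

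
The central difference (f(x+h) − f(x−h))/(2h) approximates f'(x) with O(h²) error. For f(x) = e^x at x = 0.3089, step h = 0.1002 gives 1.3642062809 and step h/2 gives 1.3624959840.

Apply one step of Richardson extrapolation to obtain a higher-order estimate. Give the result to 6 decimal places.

r = 2, so 2^r = 4.
2^2 × A(h/2) = 5.4499839360; minus A(h) gives 4.0857776551.
Divide by 2^2 − 1 = 3.
(4 × 1.3624959840 − 1.3642062809)/(4 − 1) = 1.3619258850
Correction |R − A(h/2)| = 5.701e-04; gap |A(h/2) − A(h)| = 1.710e-03.

1.361926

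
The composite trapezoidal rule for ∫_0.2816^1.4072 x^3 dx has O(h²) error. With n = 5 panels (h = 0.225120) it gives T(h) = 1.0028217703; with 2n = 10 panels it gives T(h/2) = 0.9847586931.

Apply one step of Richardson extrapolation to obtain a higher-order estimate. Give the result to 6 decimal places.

0.978738

r = 2: numerator weight 4, denominator 3.
4 × 0.9847586931 = 3.9390347724; 3.9390347724 − 1.0028217703 = 2.9362130021
Divide by 2^2 − 1 = 3.
Result: 0.9787376674
Shift from A(h/2): −0.0060210257.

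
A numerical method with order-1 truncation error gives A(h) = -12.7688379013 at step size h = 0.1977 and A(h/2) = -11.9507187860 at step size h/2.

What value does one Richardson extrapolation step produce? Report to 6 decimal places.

-11.132600

Order 1 gives 2^r = 2 and 2^r − 1 = 1.
A(h/2) − A(h) = -11.9507187860 − (-12.7688379013) = 0.8181191153
Divide by 2^1 − 1 = 1: 0.8181191153/1 = 0.8181191153
R = A(h/2) + (A(h/2) − A(h))/1 = -11.9507187860 + 0.8181191153 = -11.1325996707
Correction |R − A(h/2)| = 8.181e-01; gap |A(h/2) − A(h)| = 8.181e-01.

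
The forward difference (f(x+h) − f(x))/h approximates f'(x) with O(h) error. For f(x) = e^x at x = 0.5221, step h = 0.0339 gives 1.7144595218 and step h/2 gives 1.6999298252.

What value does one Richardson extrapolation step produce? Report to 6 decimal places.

1.685400

Error is O(h^1); halving h shrinks it by 2^1 = 2.
2×1.6999298252 − 1.7144595218 = 1.6854001286
1.6854001286 ÷ 1 = 1.6854001286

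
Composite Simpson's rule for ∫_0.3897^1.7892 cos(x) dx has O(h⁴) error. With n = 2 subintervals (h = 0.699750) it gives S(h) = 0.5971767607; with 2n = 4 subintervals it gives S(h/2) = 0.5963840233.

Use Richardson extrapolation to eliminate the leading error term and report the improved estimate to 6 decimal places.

0.596331

Leading term ∝ h^4; use weight 16 = 2^4.
2^4×A(h/2) = 9.5421443728; minus A(h) gives 8.9449676121.
Divide by 2^4 − 1 = 15.
So the Richardson estimate is 0.5963311741.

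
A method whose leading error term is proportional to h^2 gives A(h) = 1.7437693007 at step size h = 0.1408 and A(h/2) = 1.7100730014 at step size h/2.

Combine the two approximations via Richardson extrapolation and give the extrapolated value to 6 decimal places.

Method order is 2; weight 2^2 = 4.
Weighted: 6.8402920056 − 1.7437693007 = 5.0965227049
5.0965227049 ÷ 3 = 1.6988409016
Gap between inputs: 3.370e-02; correction applied: −0.0112320998.

1.698841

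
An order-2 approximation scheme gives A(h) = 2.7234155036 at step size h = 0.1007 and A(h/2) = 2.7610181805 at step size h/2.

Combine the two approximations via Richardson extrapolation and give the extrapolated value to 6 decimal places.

2.773552

Order 2 gives 2^r = 4 and 2^r − 1 = 3.
4 × 2.7610181805 − 2.7234155036 = 8.3206572184
(4 × 2.7610181805 − 2.7234155036)/(4 − 1) = 2.7735524061
Shift from A(h/2): +0.0125342256.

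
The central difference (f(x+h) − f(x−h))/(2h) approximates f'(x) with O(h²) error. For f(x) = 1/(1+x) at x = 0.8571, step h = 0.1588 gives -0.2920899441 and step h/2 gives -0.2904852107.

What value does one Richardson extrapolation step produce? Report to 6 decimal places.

-0.289950

Order 2 gives 2^r = 4 and 2^r − 1 = 3.
4*(-0.2904852107) = -1.1619408428; subtract (-0.2920899441) → -0.8698508987
Denominator 4 − 1 = 3.
Result: -0.2899502996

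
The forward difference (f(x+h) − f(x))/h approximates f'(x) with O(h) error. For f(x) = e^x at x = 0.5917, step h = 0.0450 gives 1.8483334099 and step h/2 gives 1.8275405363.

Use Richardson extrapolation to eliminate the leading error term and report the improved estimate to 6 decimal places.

1.806748

Error is O(h^1); halving h shrinks it by 2^1 = 2.
Numerator 2·A(h/2) − A(h) = 2·1.8275405363 − 1.8483334099 = 1.8067476627
R = 1.8067476627/1 = 1.8067476627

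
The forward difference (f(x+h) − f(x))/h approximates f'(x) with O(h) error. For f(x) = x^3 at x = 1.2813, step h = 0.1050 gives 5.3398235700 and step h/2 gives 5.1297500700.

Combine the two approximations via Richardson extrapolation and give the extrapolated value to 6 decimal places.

4.919677

Error is O(h^1); halving h shrinks it by 2^1 = 2.
2·5.1297500700 − 5.3398235700 = 4.9196765700
Denominator 2 − 1 = 1.
(2·5.1297500700 − 5.3398235700)/(2 − 1) = 4.9196765700
Shift from A(h/2): −0.2100735000.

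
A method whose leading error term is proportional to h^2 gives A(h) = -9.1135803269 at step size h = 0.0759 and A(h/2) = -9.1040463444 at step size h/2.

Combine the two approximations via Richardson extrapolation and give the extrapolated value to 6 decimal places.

-9.100868

r = 2: numerator weight 4, denominator 3.
4*(-9.1040463444) = -36.4161853776; (-36.4161853776) − (-9.1135803269) = -27.3026050507
Divide by 2^2 − 1 = 3.
So the Richardson estimate is -9.1008683502.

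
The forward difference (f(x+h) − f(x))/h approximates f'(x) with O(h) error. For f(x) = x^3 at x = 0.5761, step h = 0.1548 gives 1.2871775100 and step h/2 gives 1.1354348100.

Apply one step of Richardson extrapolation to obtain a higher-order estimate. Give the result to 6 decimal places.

r = 1: numerator weight 2, denominator 1.
2·1.1354348100 = 2.2708696200; subtract 1.2871775100 → 0.9836921100
Divide by 2^1 − 1 = 1.
So the Richardson estimate is 0.9836921100.

0.983692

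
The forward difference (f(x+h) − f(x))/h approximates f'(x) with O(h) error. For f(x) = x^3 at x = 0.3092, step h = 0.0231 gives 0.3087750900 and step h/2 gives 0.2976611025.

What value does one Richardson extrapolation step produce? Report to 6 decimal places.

Leading term ∝ h^1; use weight 2 = 2^1.
2^1×A(h/2) = 0.5953222050; minus A(h) gives 0.2865471150.
Denominator 2 − 1 = 1.
(2×0.2976611025 − 0.3087750900)/(2 − 1) = 0.2865471150

0.286547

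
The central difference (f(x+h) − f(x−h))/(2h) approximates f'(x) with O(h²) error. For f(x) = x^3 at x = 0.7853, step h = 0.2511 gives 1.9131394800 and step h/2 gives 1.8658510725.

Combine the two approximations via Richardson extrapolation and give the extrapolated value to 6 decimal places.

Error is O(h^2); halving h shrinks it by 2^2 = 4.
4·1.8658510725 − 1.9131394800 = 5.5502648100
Divide by 2^2 − 1 = 3.
Extrapolated: 5.5502648100 / 3 = 1.8500882700

1.850088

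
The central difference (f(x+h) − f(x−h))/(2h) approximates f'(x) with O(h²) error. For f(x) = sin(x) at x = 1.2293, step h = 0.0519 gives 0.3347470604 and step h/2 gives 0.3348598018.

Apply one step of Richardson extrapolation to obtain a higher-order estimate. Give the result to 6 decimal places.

0.334897

With r = 2 the leading error scales as h^2, so the weight is 2^2 = 4.
Numerator 4×A(h/2) − A(h) = 4×0.3348598018 − 0.3347470604 = 1.0046921468
(4×0.3348598018 − 0.3347470604)/(4 − 1) = 0.3348973823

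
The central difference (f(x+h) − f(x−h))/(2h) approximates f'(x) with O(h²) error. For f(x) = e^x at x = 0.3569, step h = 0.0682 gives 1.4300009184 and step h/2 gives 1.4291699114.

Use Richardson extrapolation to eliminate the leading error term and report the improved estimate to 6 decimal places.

Leading term ∝ h^2; use weight 4 = 2^2.
4×1.4291699114 = 5.7166796456; 5.7166796456 − 1.4300009184 = 4.2866787272
Extrapolated: 4.2866787272 / 3 = 1.4288929091

1.428893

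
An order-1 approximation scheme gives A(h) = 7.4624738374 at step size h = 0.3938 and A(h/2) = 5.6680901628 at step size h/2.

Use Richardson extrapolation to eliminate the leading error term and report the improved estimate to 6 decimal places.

Error is O(h^1); halving h shrinks it by 2^1 = 2.
Difference of the inputs: 5.6680901628 − 7.4624738374 = -1.7943836746
Correction (A(h/2) − A(h))/(2 − 1) = (-1.7943836746)/1 = -1.7943836746
R = A(h/2) + (A(h/2) − A(h))/1 = 5.6680901628 − 1.7943836746 = 3.8737064882
Gap between inputs: 1.794e+00; correction applied: −1.7943836746.

3.873706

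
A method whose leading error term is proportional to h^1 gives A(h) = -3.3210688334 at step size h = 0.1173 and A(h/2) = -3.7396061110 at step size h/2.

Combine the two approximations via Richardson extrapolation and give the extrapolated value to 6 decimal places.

Order 1 gives 2^r = 2 and 2^r − 1 = 1.
2^1*A(h/2) = -7.4792122220; minus A(h) gives -4.1581433886.
(2*(-3.7396061110) − (-3.3210688334))/(2 − 1) = -4.1581433886

-4.158143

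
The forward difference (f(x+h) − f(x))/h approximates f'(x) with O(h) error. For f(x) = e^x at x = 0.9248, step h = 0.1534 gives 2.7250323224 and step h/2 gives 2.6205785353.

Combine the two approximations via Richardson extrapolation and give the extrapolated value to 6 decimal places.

r = 1: numerator weight 2, denominator 1.
Difference of the inputs: 2.6205785353 − 2.7250323224 = -0.1044537871
Correction (A(h/2) − A(h))/(2 − 1) = (-0.1044537871)/1 = -0.1044537871
R = A(h/2) + (A(h/2) − A(h))/1 = 2.6205785353 − 0.1044537871 = 2.5161247482

2.516125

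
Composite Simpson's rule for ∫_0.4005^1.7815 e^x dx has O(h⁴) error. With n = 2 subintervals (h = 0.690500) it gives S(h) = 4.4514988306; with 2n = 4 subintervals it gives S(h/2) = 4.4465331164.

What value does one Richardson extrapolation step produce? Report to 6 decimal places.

4.446202

Method order is 4; weight 2^4 = 16.
2^4·A(h/2) = 71.1445298624; minus A(h) gives 66.6930310318.
Denominator 16 − 1 = 15.
(16·4.4465331164 − 4.4514988306)/(16 − 1) = 4.4462020688
Correction |R − A(h/2)| = 3.310e-04; gap |A(h/2) − A(h)| = 4.966e-03.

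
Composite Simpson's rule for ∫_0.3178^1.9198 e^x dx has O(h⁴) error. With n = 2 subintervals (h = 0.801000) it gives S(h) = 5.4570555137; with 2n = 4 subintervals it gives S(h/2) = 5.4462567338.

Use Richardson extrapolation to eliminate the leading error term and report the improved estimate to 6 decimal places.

5.445537

r = 4, so 2^r = 16.
Top: 16(5.4462567338) − (5.4570555137) = 81.6830522271
R = 81.6830522271/15 = 5.4455368151
Correction |R − A(h/2)| = 7.199e-04; gap |A(h/2) − A(h)| = 1.080e-02.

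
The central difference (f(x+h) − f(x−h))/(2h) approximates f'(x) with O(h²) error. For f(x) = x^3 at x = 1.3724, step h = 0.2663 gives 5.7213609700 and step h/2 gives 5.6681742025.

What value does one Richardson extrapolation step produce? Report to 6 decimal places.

5.650445

With r = 2 the leading error scales as h^2, so the weight is 2^2 = 4.
Numerator 4×A(h/2) − A(h) = 4×5.6681742025 − 5.7213609700 = 16.9513358400
16.9513358400 ÷ 3 = 5.6504452800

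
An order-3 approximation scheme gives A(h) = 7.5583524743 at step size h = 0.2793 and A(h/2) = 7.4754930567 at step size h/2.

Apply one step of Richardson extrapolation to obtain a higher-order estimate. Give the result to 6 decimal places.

7.463656

Error is O(h^3); halving h shrinks it by 2^3 = 8.
2^3 × A(h/2) = 59.8039444536; minus A(h) gives 52.2455919793.
R = 52.2455919793/7 = 7.4636559970
Gap between inputs: 8.286e-02; correction applied: −0.0118370597.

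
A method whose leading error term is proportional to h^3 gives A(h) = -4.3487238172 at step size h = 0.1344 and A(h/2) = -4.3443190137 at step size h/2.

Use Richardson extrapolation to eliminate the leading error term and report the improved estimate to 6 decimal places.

The method has order 3: 2^3 = 8.
2^3×A(h/2) = -34.7545521096; minus A(h) gives -30.4058282924.
Denominator 8 − 1 = 7.
R = (-30.4058282924)/7 = -4.3436897561

-4.343690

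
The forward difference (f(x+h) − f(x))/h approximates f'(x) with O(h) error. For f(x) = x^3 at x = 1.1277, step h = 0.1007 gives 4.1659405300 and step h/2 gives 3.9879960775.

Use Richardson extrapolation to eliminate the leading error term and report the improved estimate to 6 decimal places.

Error is O(h^1); halving h shrinks it by 2^1 = 2.
Weighted: 7.9759921550 − 4.1659405300 = 3.8100516250
Extrapolated: 3.8100516250 / 1 = 3.8100516250

3.810052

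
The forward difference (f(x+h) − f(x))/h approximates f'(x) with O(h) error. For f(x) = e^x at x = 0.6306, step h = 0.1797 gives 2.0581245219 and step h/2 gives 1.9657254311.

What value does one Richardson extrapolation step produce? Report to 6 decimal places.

The method has order 1: 2^1 = 2.
2^1 × A(h/2) = 3.9314508622; minus A(h) gives 1.8733263403.
Divide by 2^1 − 1 = 1.
R = 1.8733263403/1 = 1.8733263403

1.873326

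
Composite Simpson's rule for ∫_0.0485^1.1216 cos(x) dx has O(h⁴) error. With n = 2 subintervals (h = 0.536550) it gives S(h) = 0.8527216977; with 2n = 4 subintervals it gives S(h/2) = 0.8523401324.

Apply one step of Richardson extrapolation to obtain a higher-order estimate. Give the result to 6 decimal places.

r = 4, so 2^r = 16.
Numerator 16 × A(h/2) − A(h) = 16 × 0.8523401324 − 0.8527216977 = 12.7847204207
12.7847204207 ÷ 15 = 0.8523146947
Gap between inputs: 3.816e-04; correction applied: −0.0000254377.

0.852315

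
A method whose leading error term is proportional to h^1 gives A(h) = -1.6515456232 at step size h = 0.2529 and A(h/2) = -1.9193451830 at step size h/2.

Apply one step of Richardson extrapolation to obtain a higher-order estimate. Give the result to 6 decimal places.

r = 1: numerator weight 2, denominator 1.
2^1*A(h/2) = -3.8386903660; minus A(h) gives -2.1871447428.
Divide by 2^1 − 1 = 1.
(2*(-1.9193451830) − (-1.6515456232))/(2 − 1) = -2.1871447428
Shift from A(h/2): −0.2677995598.

-2.187145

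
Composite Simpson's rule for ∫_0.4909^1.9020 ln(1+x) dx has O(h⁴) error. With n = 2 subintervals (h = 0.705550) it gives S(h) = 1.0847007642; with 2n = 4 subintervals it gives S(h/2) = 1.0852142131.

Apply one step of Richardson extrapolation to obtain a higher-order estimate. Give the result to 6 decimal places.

1.085248

Method order is 4; weight 2^4 = 16.
16*1.0852142131 − 1.0847007642 = 16.2787266454
(16*1.0852142131 − 1.0847007642)/(16 − 1) = 1.0852484430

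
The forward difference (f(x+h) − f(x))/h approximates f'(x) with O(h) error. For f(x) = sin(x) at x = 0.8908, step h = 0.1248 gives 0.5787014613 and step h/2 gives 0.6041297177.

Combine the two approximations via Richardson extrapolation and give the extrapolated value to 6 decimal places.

The method has order 1: 2^1 = 2.
A(h/2) − A(h) = 0.6041297177 − 0.5787014613 = 0.0254282564
Correction (A(h/2) − A(h))/(2 − 1) = 0.0254282564/1 = 0.0254282564
R = A(h/2) + (A(h/2) − A(h))/1 = 0.6041297177 + 0.0254282564 = 0.6295579741
Shift from A(h/2): +0.0254282564.

0.629558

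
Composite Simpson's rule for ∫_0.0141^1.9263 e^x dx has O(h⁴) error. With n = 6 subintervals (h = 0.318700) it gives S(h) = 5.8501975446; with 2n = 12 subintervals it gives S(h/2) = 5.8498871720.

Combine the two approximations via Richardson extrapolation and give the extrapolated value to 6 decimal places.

Leading term ∝ h^4; use weight 16 = 2^4.
A(h/2) − A(h) = 5.8498871720 − 5.8501975446 = -0.0003103726
Correction (A(h/2) − A(h))/(16 − 1) = (-0.0003103726)/15 = -0.0000206915
R = 5.8498871720 − 0.0000206915 = 5.8498664805

5.849866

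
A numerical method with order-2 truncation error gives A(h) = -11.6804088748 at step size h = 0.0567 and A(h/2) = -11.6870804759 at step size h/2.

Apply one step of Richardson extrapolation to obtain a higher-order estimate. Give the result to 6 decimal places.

-11.689304

r = 2, so 2^r = 4.
Weighted: (-46.7483219036) − (-11.6804088748) = -35.0679130288
(-35.0679130288) ÷ 3 = -11.6893043429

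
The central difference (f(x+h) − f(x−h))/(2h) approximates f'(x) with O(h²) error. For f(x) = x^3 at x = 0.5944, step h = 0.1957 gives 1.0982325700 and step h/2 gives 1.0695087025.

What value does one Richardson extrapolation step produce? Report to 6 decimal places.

Method order is 2; weight 2^2 = 4.
4 × 1.0695087025 = 4.2780348100; 4.2780348100 − 1.0982325700 = 3.1798022400
Extrapolated: 3.1798022400 / 3 = 1.0599340800
Shift from A(h/2): −0.0095746225.

1.059934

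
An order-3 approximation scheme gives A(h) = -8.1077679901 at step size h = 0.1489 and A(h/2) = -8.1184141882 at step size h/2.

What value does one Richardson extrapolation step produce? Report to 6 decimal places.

-8.119935

Error is O(h^3); halving h shrinks it by 2^3 = 8.
8*(-8.1184141882) = -64.9473135056; (-64.9473135056) − (-8.1077679901) = -56.8395455155
Denominator 8 − 1 = 7.
So the Richardson estimate is -8.1199350736.
Correction |R − A(h/2)| = 1.521e-03; gap |A(h/2) − A(h)| = 1.065e-02.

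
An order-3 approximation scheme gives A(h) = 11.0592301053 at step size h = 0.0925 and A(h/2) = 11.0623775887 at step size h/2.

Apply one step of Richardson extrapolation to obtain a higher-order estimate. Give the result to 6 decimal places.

11.062827

The method has order 3: 2^3 = 8.
A(h/2) − A(h) = 11.0623775887 − 11.0592301053 = 0.0031474834
Correction (A(h/2) − A(h))/(8 − 1) = 0.0031474834/7 = 0.0004496405
R = 11.0623775887 + 0.0004496405 = 11.0628272292
Shift from A(h/2): +0.0004496405.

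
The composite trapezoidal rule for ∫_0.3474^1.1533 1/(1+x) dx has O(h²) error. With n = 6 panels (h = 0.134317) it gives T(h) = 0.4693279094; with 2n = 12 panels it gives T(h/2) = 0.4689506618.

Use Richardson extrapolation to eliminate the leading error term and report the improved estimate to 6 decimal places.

With r = 2 the leading error scales as h^2, so the weight is 2^2 = 4.
Weighted: 1.8758026472 − 0.4693279094 = 1.4064747378
Denominator 4 − 1 = 3.
R = 1.4064747378/3 = 0.4688249126

0.468825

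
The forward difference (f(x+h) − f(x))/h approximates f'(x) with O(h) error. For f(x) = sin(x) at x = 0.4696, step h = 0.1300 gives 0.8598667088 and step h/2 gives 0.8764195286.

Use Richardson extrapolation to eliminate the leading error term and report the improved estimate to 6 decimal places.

0.892972

With r = 1 the leading error scales as h^1, so the weight is 2^1 = 2.
2·0.8764195286 = 1.7528390572; 1.7528390572 − 0.8598667088 = 0.8929723484
Denominator 2 − 1 = 1.
R = 0.8929723484/1 = 0.8929723484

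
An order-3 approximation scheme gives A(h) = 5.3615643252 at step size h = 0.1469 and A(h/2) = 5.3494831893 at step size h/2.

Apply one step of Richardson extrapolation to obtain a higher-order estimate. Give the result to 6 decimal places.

r = 3, so 2^r = 8.
8*5.3494831893 − 5.3615643252 = 37.4343011892
37.4343011892 ÷ 7 = 5.3477573127

5.347757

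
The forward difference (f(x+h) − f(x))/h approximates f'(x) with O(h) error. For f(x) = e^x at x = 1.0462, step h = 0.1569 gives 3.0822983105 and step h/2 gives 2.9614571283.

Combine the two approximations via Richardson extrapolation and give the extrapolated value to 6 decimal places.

r = 1: numerator weight 2, denominator 1.
2^1 × A(h/2) = 5.9229142566; minus A(h) gives 2.8406159461.
Extrapolated: 2.8406159461 / 1 = 2.8406159461

2.840616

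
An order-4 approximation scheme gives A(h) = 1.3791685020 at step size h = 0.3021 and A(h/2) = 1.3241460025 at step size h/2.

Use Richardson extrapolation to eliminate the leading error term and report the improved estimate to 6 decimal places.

1.320478

Error is O(h^4); halving h shrinks it by 2^4 = 16.
16*1.3241460025 = 21.1863360400; subtract 1.3791685020 → 19.8071675380
(16*1.3241460025 − 1.3791685020)/(16 − 1) = 1.3204778359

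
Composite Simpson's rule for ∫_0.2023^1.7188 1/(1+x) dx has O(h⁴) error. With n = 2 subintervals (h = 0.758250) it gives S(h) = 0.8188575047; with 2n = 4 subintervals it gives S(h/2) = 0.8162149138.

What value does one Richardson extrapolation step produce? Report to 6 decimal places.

0.816039

Order 4 gives 2^r = 16 and 2^r − 1 = 15.
Weighted: 13.0594386208 − 0.8188575047 = 12.2405811161
Extrapolated: 12.2405811161 / 15 = 0.8160387411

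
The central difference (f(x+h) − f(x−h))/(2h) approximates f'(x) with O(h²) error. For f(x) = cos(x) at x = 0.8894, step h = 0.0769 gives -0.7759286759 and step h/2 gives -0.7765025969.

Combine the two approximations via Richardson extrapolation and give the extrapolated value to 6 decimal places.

-0.776694

Order 2 gives 2^r = 4 and 2^r − 1 = 3.
4×(-0.7765025969) = -3.1060103876; subtract (-0.7759286759) → -2.3300817117
Denominator 4 − 1 = 3.
Result: -0.7766939039
Correction |R − A(h/2)| = 1.913e-04; gap |A(h/2) − A(h)| = 5.739e-04.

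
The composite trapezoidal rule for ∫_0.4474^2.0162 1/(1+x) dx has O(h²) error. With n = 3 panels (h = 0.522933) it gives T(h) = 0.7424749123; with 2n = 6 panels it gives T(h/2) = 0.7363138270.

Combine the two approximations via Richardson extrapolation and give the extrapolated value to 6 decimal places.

0.734260

r = 2, so 2^r = 4.
2^2·A(h/2) = 2.9452553080; minus A(h) gives 2.2027803957.
Denominator 4 − 1 = 3.
Extrapolated: 2.2027803957 / 3 = 0.7342601319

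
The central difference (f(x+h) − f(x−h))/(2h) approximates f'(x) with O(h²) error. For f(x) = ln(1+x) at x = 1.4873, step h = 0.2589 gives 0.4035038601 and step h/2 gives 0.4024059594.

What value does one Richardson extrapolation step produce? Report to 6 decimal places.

r = 2, so 2^r = 4.
4·0.4024059594 = 1.6096238376; 1.6096238376 − 0.4035038601 = 1.2061199775
(4·0.4024059594 − 0.4035038601)/(4 − 1) = 0.4020399925
Shift from A(h/2): −0.0003659669.

0.402040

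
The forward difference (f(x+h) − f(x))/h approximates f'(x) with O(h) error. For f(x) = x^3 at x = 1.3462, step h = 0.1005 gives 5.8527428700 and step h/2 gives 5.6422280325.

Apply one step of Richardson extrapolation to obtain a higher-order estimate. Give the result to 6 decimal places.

Leading term ∝ h^1; use weight 2 = 2^1.
Weighted: 11.2844560650 − 5.8527428700 = 5.4317131950
R = 5.4317131950/1 = 5.4317131950

5.431713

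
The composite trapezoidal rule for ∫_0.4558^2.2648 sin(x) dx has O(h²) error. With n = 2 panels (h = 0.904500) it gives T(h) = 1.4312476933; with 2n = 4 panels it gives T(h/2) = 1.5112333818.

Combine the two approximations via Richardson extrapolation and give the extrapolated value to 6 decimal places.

1.537895

Method order is 2; weight 2^2 = 4.
2^2 × A(h/2) = 6.0449335272; minus A(h) gives 4.6136858339.
Denominator 4 − 1 = 3.
4.6136858339 ÷ 3 = 1.5378952780
Correction |R − A(h/2)| = 2.666e-02; gap |A(h/2) − A(h)| = 7.999e-02.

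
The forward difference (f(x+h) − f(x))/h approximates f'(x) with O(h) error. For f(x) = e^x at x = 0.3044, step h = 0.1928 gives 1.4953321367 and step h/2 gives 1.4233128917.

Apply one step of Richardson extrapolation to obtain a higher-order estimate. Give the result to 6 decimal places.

1.351294

r = 1: numerator weight 2, denominator 1.
2·1.4233128917 = 2.8466257834; subtract 1.4953321367 → 1.3512936467
(2·1.4233128917 − 1.4953321367)/(2 − 1) = 1.3512936467
Gap between inputs: 7.202e-02; correction applied: −0.0720192450.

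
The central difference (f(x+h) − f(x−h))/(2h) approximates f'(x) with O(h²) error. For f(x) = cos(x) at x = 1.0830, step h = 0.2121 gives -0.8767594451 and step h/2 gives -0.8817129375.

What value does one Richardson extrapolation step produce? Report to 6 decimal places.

-0.883364

With r = 2 the leading error scales as h^2, so the weight is 2^2 = 4.
4×(-0.8817129375) = -3.5268517500; subtract (-0.8767594451) → -2.6500923049
Denominator 4 − 1 = 3.
Extrapolated: (-2.6500923049) / 3 = -0.8833641016
Shift from A(h/2): −0.0016511641.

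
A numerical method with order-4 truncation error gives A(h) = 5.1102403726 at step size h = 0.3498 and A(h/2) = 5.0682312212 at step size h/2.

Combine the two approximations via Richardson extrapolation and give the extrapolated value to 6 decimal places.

With r = 4 the leading error scales as h^4, so the weight is 2^4 = 16.
2^4·A(h/2) = 81.0916995392; minus A(h) gives 75.9814591666.
(16·5.0682312212 − 5.1102403726)/(16 − 1) = 5.0654306111
Gap between inputs: 4.201e-02; correction applied: −0.0028006101.

5.065431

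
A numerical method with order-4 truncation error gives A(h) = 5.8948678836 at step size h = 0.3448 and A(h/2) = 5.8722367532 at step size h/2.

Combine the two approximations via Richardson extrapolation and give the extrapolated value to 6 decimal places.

Error is O(h^4); halving h shrinks it by 2^4 = 16.
Weighted: 93.9557880512 − 5.8948678836 = 88.0609201676
R = 88.0609201676/15 = 5.8707280112

5.870728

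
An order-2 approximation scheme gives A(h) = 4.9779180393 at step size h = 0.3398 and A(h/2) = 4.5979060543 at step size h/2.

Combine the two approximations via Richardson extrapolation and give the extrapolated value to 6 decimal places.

4.471235

Method order is 2; weight 2^2 = 4.
Weighted: 18.3916242172 − 4.9779180393 = 13.4137061779
Divide by 2^2 − 1 = 3.
So the Richardson estimate is 4.4712353926.
Gap between inputs: 3.800e-01; correction applied: −0.1266706617.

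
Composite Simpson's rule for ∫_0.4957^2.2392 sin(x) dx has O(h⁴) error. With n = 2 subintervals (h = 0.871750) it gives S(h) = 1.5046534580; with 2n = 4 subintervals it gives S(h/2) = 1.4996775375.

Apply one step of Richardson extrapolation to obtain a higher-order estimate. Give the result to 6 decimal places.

Method order is 4; weight 2^4 = 16.
Numerator 16*A(h/2) − A(h) = 16*1.4996775375 − 1.5046534580 = 22.4901871420
Denominator 16 − 1 = 15.
R = 22.4901871420/15 = 1.4993458095

1.499346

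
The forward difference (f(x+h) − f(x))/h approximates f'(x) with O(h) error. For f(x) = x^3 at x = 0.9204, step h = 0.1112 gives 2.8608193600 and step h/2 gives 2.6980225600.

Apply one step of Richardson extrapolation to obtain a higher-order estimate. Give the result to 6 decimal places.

Method order is 1; weight 2^1 = 2.
Difference of the inputs: 2.6980225600 − 2.8608193600 = -0.1627968000
Divide by 2^1 − 1 = 1: (-0.1627968000)/1 = -0.1627968000
R = 2.6980225600 − 0.1627968000 = 2.5352257600

2.535226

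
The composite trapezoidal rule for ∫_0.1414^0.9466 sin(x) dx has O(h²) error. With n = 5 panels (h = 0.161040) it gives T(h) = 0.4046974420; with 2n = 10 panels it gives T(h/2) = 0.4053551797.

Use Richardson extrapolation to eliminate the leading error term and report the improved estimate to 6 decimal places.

Leading term ∝ h^2; use weight 4 = 2^2.
4*0.4053551797 = 1.6214207188; 1.6214207188 − 0.4046974420 = 1.2167232768
R = 1.2167232768/3 = 0.4055744256
Gap between inputs: 6.577e-04; correction applied: +0.0002192459.

0.405574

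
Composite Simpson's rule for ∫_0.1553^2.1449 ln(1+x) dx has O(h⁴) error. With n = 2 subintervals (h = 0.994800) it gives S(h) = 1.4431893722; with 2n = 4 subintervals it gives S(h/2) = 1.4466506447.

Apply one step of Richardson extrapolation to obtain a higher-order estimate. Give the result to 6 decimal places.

r = 4, so 2^r = 16.
Top: 16(1.4466506447) − (1.4431893722) = 21.7032209430
Divide by 2^4 − 1 = 15.
(16·1.4466506447 − 1.4431893722)/(16 − 1) = 1.4468813962
Correction |R − A(h/2)| = 2.308e-04; gap |A(h/2) − A(h)| = 3.461e-03.

1.446881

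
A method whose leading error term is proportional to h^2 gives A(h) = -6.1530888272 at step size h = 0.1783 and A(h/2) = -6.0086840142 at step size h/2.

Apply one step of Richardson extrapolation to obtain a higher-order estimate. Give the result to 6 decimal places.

Leading term ∝ h^2; use weight 4 = 2^2.
Numerator 4·A(h/2) − A(h) = 4·(-6.0086840142) − (-6.1530888272) = -17.8816472296
Divide by 2^2 − 1 = 3.
So the Richardson estimate is -5.9605490765.
Correction |R − A(h/2)| = 4.813e-02; gap |A(h/2) − A(h)| = 1.444e-01.

-5.960549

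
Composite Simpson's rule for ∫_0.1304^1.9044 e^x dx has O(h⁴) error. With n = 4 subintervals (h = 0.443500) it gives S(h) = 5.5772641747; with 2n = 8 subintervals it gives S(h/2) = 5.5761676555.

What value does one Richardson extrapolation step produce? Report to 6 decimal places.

5.576095

The method has order 4: 2^4 = 16.
16 × 5.5761676555 − 5.5772641747 = 83.6414183133
(16 × 5.5761676555 − 5.5772641747)/(16 − 1) = 5.5760945542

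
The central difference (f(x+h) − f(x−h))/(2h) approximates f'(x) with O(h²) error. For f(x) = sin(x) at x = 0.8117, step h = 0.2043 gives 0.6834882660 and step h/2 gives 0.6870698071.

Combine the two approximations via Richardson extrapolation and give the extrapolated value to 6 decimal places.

r = 2: numerator weight 4, denominator 3.
2^2 × A(h/2) = 2.7482792284; minus A(h) gives 2.0647909624.
Divide by 2^2 − 1 = 3.
(4 × 0.6870698071 − 0.6834882660)/(4 − 1) = 0.6882636541

0.688264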